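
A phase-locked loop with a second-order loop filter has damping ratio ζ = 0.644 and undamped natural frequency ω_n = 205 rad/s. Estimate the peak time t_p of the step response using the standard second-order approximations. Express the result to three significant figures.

t_p ≈ 0.0200 s

The damped frequency is ω_d = ω_n√(1−ζ²) = 205·√(1−0.415) = 157 rad/s.
Peak time t_p = π/ω_d = π/157 = 0.0200 s.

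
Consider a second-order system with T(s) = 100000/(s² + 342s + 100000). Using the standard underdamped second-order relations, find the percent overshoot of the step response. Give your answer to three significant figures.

%OS ≈ 13.3%

ω_n = √100000 = 316 rad/s; ζ = 342/(2·316) = 0.541.
Overshoot: exp(−π·0.541/√(1−0.541²)) = 0.133, i.e. 13.3%.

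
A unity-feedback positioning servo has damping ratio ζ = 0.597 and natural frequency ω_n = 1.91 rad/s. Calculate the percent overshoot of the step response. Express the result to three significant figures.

%OS ≈ 9.65%

For an underdamped second-order system, %OS = 100·exp(−πζ/√(1−ζ²)).
πζ/√(1−ζ²) = π·0.597/√(1−0.356) = 2.338, so %OS = 100·e^(−2.338) = 9.65%.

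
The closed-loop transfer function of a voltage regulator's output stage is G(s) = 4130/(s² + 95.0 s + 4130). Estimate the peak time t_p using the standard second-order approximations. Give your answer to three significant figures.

t_p ≈ 0.0726 s

ω_n = √4130 = 64.3 rad/s; ζ = 95.0/(2·64.3) = 0.739.
ω_d = 64.3·√(1 − 0.739²) = 43.3 rad/s. Then t_p = π/ω_d = 0.0726 s.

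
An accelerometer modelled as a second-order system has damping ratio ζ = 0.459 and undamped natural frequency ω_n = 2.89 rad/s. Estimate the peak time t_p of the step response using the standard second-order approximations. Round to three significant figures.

t_p ≈ 1.22 s

The damped frequency is ω_d = ω_n√(1−ζ²) = 2.89·√(1−0.211) = 2.57 rad/s.
Peak time t_p = π/ω_d = π/2.57 = 1.22 s.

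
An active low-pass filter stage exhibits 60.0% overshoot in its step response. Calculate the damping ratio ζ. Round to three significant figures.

ζ ≈ 0.160

ζ = −ln(OS)/√(π² + (ln OS)²). With OS = 0.600, ln OS = −0.5108 and ζ = 0.5108/3.183 = 0.160.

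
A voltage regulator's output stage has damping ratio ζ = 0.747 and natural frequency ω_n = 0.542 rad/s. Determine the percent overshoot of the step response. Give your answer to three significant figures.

For an underdamped second-order system, %OS = 100·exp(−πζ/√(1−ζ²)).
πζ/√(1−ζ²) = π·0.747/√(1−0.558) = 3.530, so %OS = 100·e^(−3.530) = 2.93%.

%OS ≈ 2.93%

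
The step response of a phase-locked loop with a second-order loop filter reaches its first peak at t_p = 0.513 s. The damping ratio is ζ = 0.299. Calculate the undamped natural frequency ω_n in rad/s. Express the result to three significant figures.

Peak time t_p = π/ω_d, so ω_d = π/t_p = π/0.513 = 6.12 rad/s.
ω_n = ω_d/√(1−ζ²) = 6.12/√0.911 = 6.42 rad/s.

ω_n ≈ 6.42 rad/s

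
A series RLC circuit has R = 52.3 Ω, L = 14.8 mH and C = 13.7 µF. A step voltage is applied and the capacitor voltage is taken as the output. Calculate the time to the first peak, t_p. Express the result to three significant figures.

For a series RLC circuit (capacitor voltage as output), ω_n = 1/√(LC) = 1/√(14.8 mH · 13.7 µF) = 2220 rad/s.
ζ = (R/2)·√(C/L) = (52.3/2)·√(13.7 µF/14.8 mH) = 0.796.
The damped frequency ω_d = ω_n√(1−ζ²) = 1350 rad/s. t_p = π/ω_d = 0.00234 s.

t_p ≈ 0.00234 s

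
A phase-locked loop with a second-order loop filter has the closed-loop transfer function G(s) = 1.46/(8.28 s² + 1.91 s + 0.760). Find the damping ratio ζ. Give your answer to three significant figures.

ζ ≈ 0.381

Dividing through by 8.28: denominator becomes s² + 0.2307 s + 0.09179.
So ω_n = √0.09179 = 0.303 rad/s and ζ = 0.2307/(2·0.303) = 0.381.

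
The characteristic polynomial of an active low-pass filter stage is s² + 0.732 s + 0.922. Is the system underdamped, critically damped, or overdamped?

underdamped

a² − 4b = 0.732² − 4·0.922 < 0 (complex roots); the system is underdamped.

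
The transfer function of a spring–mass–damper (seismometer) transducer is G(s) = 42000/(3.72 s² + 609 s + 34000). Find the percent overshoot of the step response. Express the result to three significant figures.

Dividing through by 3.72: denominator becomes s² + 163.7 s + 9140.
So ω_n = √9140 = 95.6 rad/s and ζ = 163.7/(2·95.6) = 0.856.
Overshoot: exp(−π·0.856/√(1−0.856²)) = 0.00548, i.e. 0.548%.

%OS ≈ 0.548%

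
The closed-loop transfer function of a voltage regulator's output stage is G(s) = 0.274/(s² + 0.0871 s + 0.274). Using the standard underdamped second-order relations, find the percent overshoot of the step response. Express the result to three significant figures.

%OS ≈ 76.9%

ω_n = √0.274 = 0.523 rad/s; ζ = 0.0871/(2·0.523) = 0.0832.
Overshoot: exp(−π·0.0832/√(1−0.0832²)) = 0.769, i.e. 76.9%.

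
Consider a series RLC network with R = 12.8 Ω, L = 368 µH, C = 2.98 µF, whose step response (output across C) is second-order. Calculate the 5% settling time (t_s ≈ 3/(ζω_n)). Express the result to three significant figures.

For a series RLC circuit (capacitor voltage as output), ω_n = 1/√(LC) = 1/√(368 µH · 2.98 µF) = 30200 rad/s.
ζ = (R/2)·√(C/L) = (12.8/2)·√(2.98 µF/368 µH) = 0.576.
t_s ≈ 3/(ζω_n) = 0.000172 s.

t_s ≈ 0.000172 s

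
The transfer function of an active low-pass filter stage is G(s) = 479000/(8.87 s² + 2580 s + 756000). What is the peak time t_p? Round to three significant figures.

Dividing through by 8.87: denominator becomes s² + 290.9 s + 85230.
So ω_n = √85230 = 292 rad/s and ζ = 290.9/(2·292) = 0.498.
ω_d = ω_n√(1−ζ²) = 253 rad/s. t_p = π/ω_d = 0.0124 s.

t_p ≈ 0.0124 s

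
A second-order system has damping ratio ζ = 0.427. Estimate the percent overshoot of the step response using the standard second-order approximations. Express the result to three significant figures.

%OS ≈ 22.7%

For an underdamped second-order system, %OS = 100·exp(−πζ/√(1−ζ²)).
πζ/√(1−ζ²) = π·0.427/√(1−0.182) = 1.484, so %OS = 100·e^(−1.484) = 22.7%.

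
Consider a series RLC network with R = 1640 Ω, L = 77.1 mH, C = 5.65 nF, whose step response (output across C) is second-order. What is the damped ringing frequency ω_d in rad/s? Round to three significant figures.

ω_d ≈ 46700 rad/s

For a series RLC circuit (capacitor voltage as output), ω_n = 1/√(LC) = 1/√(77.1 mH · 5.65 nF) = 47900 rad/s.
ζ = (R/2)·√(C/L) = (1640/2)·√(5.65 nF/77.1 mH) = 0.222.
ω_d = ω_n√(1−ζ²) = 46700 rad/s.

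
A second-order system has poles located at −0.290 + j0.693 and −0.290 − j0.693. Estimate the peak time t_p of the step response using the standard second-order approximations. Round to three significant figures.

t_p = π/ω_d with ω_d = 0.693 (the imaginary part), so t_p = 4.53 s.

t_p ≈ 4.53 s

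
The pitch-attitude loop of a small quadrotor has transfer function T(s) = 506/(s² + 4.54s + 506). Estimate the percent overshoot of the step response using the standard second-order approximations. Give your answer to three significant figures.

%OS ≈ 72.7%

ω_n = √506 = 22.5 rad/s; ζ = 4.54/(2·22.5) = 0.101.
%OS = 100 e^{−πζ/√(1−ζ²)} with ζ = 0.101 gives 72.7%.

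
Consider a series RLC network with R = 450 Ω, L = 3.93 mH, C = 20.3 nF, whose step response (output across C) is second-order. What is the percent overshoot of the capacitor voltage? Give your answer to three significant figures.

For a series RLC circuit (capacitor voltage as output), ω_n = 1/√(LC) = 1/√(3.93 mH · 20.3 nF) = 112000 rad/s.
ζ = (R/2)·√(C/L) = (450/2)·√(20.3 nF/3.93 mH) = 0.511.
Overshoot: exp(−π·0.511/√(1−0.511²)) = 0.154, i.e. 15.4%.

%OS ≈ 15.4%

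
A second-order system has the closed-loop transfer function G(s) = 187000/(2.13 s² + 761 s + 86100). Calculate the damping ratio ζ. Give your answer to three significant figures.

ζ ≈ 0.889

Dividing through by 2.13: denominator becomes s² + 357.3 s + 40420.
So ω_n = √40420 = 201 rad/s and ζ = 357.3/(2·201) = 0.889.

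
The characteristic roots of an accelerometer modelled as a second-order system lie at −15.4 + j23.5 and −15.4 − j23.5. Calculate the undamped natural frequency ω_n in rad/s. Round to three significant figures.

ω_n ≈ 28.1 rad/s

The poles are at −σ ± jω_d with σ = 15.4 and ω_d = 23.5, so ω_n = √(σ²+ω_d²) = 28.1 rad/s and ζ = σ/ω_n = 0.548.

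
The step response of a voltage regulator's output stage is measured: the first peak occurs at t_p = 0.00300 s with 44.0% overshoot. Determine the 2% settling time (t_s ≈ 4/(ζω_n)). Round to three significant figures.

The overshoot fixes ζ = −ln(OS)/√(π²+ln²(OS)) = 0.253.
t_p = π/ω_d ⇒ ω_d = 1050 rad/s; then ω_n = ω_d/√(1−ζ²) = 1080 rad/s.
t_s ≈ 4/(ζω_n) = 4/(0.253·1080) = 0.0146 s.

t_s ≈ 0.0146 s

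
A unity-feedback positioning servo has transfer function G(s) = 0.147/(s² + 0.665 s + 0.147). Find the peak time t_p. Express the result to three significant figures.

t_p ≈ 16.5 s

Matching coefficients with s² + 2ζω_n s + ω_n² gives ω_n² = 0.147 ⇒ ω_n = 0.383 rad/s, and ζ = 0.665/(2ω_n) = 0.867.
The damped frequency ω_d = ω_n√(1−ζ²) = 0.191 rad/s. Then t_p = π/ω_d = 16.5 s.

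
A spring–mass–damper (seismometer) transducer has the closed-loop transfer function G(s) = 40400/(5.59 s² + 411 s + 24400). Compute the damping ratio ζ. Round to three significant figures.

ζ ≈ 0.556

Dividing through by 5.59: denominator becomes s² + 73.52 s + 4365.
So ω_n = √4365 = 66.1 rad/s and ζ = 73.52/(2·66.1) = 0.556.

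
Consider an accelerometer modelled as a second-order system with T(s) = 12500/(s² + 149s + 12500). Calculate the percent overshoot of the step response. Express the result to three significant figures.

Matching coefficients with s² + 2ζω_n s + ω_n² gives ω_n² = 12500 ⇒ ω_n = 112 rad/s, and ζ = 149/(2ω_n) = 0.666.
%OS = 100·exp(−πζ/√(1−ζ²)) = 6.04%.

%OS ≈ 6.04%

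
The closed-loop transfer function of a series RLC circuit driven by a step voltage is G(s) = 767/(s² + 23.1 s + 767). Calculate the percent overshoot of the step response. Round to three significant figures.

%OS ≈ 23.7%

ω_n = √767 = 27.7 rad/s; ζ = 23.1/(2·27.7) = 0.417.
%OS = 100 e^{−πζ/√(1−ζ²)} with ζ = 0.417 gives 23.7%.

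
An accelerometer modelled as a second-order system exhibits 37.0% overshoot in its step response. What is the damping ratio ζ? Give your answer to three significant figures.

ζ = −ln(OS)/√(π² + (ln OS)²). With OS = 0.370, ln OS = −0.9943 and ζ = 0.9943/3.295 = 0.302.

ζ ≈ 0.302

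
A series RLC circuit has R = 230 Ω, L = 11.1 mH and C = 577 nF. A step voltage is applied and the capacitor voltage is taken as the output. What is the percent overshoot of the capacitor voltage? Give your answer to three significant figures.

For a series RLC circuit (capacitor voltage as output), ω_n = 1/√(LC) = 1/√(11.1 mH · 577 nF) = 12500 rad/s.
ζ = (R/2)·√(C/L) = (230/2)·√(577 nF/11.1 mH) = 0.829.
Overshoot: exp(−π·0.829/√(1−0.829²)) = 0.00947, i.e. 0.947%.

%OS ≈ 0.947%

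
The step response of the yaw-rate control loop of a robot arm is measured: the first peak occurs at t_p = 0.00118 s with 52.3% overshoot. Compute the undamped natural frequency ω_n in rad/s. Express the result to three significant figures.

ω_n ≈ 2720 rad/s

ζ from %OS: ζ = |ln 0.523|/√(π²+ln²0.523) = 0.202.
From t_p = π/ω_d, ω_d = π/0.00118 = 2660 rad/s, so ω_n = ω_d/√(1−ζ²) = 2720 rad/s.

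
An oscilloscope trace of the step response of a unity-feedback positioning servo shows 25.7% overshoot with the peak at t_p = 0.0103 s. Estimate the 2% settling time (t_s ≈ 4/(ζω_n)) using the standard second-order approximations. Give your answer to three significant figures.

t_s ≈ 0.0303 s

The overshoot fixes ζ = −ln(OS)/√(π²+ln²(OS)) = 0.397.
From t_p = π/ω_d, ω_d = π/0.0103 = 305 rad/s, so ω_n = ω_d/√(1−ζ²) = 332 rad/s.
t_s ≈ 4/(ζω_n) = 4/(0.397·332) = 0.0303 s.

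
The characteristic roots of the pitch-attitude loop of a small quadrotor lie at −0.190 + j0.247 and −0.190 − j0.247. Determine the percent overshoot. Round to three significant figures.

With σ = 0.190, ω_d = 0.247: ω_n = √(σ²+ω_d²) = 0.312 rad/s, ζ = σ/ω_n = 0.610.
%OS = 100·exp(−πζ/√(1−ζ²)) = 8.92%.

%OS ≈ 8.92%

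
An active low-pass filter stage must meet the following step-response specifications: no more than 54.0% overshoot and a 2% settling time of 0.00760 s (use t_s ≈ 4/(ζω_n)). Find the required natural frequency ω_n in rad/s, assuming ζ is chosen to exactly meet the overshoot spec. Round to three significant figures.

ω_n ≈ 2730 rad/s

ζ = −ln(OS)/√(π² + (ln OS)²). With OS = 0.540, ln OS = −0.6162 and ζ = 0.6162/3.201 = 0.192.
Then ω_n = 4/(ζ t_s) = 4/(0.192 × 0.00760) = 2730 rad/s.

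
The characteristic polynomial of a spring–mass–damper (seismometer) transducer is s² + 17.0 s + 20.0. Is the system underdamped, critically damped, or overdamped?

a² − 4b = 210 > 0 (two distinct real roots); the system is overdamped.

overdamped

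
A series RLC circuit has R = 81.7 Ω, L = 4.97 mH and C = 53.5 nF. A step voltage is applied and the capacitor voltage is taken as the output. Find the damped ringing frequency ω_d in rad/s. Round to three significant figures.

ω_d ≈ 60800 rad/s

For a series RLC circuit (capacitor voltage as output), ω_n = 1/√(LC) = 1/√(4.97 mH · 53.5 nF) = 61300 rad/s.
ζ = (R/2)·√(C/L) = (81.7/2)·√(53.5 nF/4.97 mH) = 0.134.
ω_d = ω_n√(1−ζ²) = 60800 rad/s.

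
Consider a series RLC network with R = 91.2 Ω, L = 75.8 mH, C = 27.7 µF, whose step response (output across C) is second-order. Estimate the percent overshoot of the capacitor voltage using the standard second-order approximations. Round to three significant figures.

%OS ≈ 0.374%

For a series RLC circuit (capacitor voltage as output), ω_n = 1/√(LC) = 1/√(75.8 mH · 27.7 µF) = 690 rad/s.
ζ = (R/2)·√(C/L) = (91.2/2)·√(27.7 µF/75.8 mH) = 0.872.
%OS = 100·exp(−πζ/√(1−ζ²)) = 0.374%.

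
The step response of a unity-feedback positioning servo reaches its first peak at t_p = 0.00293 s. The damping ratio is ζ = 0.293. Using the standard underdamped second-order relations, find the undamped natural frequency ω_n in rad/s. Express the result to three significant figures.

Peak time t_p = π/ω_d, so ω_d = π/t_p = π/0.00293 = 1070 rad/s.
ω_n = ω_d/√(1−ζ²) = 1070/√0.914 = 1120 rad/s.

ω_n ≈ 1120 rad/s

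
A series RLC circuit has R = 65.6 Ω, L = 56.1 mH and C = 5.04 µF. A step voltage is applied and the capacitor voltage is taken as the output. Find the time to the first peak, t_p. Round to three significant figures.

For a series RLC circuit (capacitor voltage as output), ω_n = 1/√(LC) = 1/√(56.1 mH · 5.04 µF) = 1880 rad/s.
ζ = (R/2)·√(C/L) = (65.6/2)·√(5.04 µF/56.1 mH) = 0.311.
The damped frequency ω_d = ω_n√(1−ζ²) = 1790 rad/s. t_p = π/ω_d = 0.00176 s.

t_p ≈ 0.00176 s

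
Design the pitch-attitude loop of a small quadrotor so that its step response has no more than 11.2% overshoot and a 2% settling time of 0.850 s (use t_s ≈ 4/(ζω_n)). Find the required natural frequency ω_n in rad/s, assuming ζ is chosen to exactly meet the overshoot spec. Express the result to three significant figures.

ζ = −ln(OS)/√(π² + (ln OS)²). With OS = 0.112, ln OS = −2.189 and ζ = 2.189/3.829 = 0.572.
Then ω_n = 4/(ζ t_s) = 4/(0.572 × 0.850) = 8.23 rad/s.

ω_n ≈ 8.23 rad/s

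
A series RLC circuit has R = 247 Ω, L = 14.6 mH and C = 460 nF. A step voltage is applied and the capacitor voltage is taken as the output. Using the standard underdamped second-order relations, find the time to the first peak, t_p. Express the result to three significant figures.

For a series RLC circuit (capacitor voltage as output), ω_n = 1/√(LC) = 1/√(14.6 mH · 460 nF) = 12200 rad/s.
ζ = (R/2)·√(C/L) = (247/2)·√(460 nF/14.6 mH) = 0.693.
ω_d = 12200·√(1 − 0.693²) = 8790 rad/s. t_p = π/ω_d = 0.000357 s.

t_p ≈ 0.000357 s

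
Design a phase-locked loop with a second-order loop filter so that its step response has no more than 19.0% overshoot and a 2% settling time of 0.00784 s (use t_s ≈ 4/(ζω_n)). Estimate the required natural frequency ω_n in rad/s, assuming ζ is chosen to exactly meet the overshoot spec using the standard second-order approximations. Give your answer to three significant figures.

ω_n ≈ 1090 rad/s

ζ = −ln(OS)/√(π² + (ln OS)²). With OS = 0.190, ln OS = −1.661 and ζ = 1.661/3.554 = 0.467.
Then ω_n = 4/(ζ t_s) = 4/(0.467 × 0.00784) = 1090 rad/s.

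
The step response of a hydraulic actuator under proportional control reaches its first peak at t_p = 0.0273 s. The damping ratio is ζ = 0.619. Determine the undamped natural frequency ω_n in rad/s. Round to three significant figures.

ω_n ≈ 147 rad/s

Peak time t_p = π/ω_d, so ω_d = π/t_p = π/0.0273 = 115 rad/s.
ω_n = ω_d/√(1−ζ²) = 115/√0.617 = 147 rad/s.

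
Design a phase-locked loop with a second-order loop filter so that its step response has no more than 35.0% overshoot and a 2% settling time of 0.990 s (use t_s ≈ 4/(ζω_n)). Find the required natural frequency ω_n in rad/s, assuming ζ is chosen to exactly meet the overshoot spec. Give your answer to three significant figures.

ω_n ≈ 12.7 rad/s

From %OS = 100·exp(−πζ/√(1−ζ²)), invert to get ζ = −ln(OS)/√(π² + ln²(OS)) with OS = 0.350.
−ln 0.350 = 1.050, so ζ = 1.050/√(π² + 1.102) = 0.317.
From t_s ≈ 4/(ζω_n): ω_n = 4/(ζ·t_s) = 4/(0.317·0.990) = 12.7 rad/s.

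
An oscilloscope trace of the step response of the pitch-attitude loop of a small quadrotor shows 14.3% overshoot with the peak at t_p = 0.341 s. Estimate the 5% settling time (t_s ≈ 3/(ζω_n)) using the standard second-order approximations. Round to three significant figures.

t_s ≈ 0.526 s

The overshoot fixes ζ = −ln(OS)/√(π²+ln²(OS)) = 0.526.
t_p = π/ω_d ⇒ ω_d = 9.21 rad/s; then ω_n = ω_d/√(1−ζ²) = 10.8 rad/s.
t_s ≈ 3/(ζω_n) = 3/(0.526·10.8) = 0.526 s.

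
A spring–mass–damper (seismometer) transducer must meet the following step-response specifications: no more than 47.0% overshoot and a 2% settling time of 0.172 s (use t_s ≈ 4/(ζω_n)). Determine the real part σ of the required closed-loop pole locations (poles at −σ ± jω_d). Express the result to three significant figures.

The settling-time spec alone fixes σ = ζω_n = 4/t_s = 4/0.172 = 23.3.
(Overshoot then fixes ζ = 0.234 and hence ω_d = σ·√(1−ζ²)/ζ = 96.8 rad/s.)

σ ≈ 23.3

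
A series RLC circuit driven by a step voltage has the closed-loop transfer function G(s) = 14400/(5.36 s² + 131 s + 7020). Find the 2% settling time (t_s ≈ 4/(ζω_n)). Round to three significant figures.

t_s ≈ 0.327 s

Dividing through by 5.36: denominator becomes s² + 24.44 s + 1310.
So ω_n = √1310 = 36.2 rad/s and ζ = 24.44/(2·36.2) = 0.338.
t_s ≈ 4/(ζω_n) = 0.327 s.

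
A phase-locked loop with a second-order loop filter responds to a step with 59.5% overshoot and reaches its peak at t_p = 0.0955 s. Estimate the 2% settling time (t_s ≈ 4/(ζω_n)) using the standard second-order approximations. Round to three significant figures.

t_s ≈ 0.736 s

The overshoot fixes ζ = −ln(OS)/√(π²+ln²(OS)) = 0.163.
t_p = π/ω_d ⇒ ω_d = 32.9 rad/s; then ω_n = ω_d/√(1−ζ²) = 33.3 rad/s.
t_s ≈ 4/(ζω_n) = 4/(0.163·33.3) = 0.736 s.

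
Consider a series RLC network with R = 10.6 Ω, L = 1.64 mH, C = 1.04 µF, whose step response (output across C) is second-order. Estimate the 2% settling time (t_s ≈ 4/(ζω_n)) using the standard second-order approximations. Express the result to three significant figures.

t_s ≈ 0.00124 s

For a series RLC circuit (capacitor voltage as output), ω_n = 1/√(LC) = 1/√(1.64 mH · 1.04 µF) = 24200 rad/s.
ζ = (R/2)·√(C/L) = (10.6/2)·√(1.04 µF/1.64 mH) = 0.133.
t_s ≈ 4/(ζω_n) = 0.00124 s.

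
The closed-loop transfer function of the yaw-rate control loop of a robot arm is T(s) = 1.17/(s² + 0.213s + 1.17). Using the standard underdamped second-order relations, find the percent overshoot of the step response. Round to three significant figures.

%OS ≈ 73.3%

Comparing the denominator to s² + 2ζω_n s + ω_n²: ω_n = √1.17 = 1.08 rad/s, and 2ζω_n = 0.213 so ζ = 0.213/(2·1.08) = 0.0985.
Overshoot: exp(−π·0.0985/√(1−0.0985²)) = 0.733, i.e. 73.3%.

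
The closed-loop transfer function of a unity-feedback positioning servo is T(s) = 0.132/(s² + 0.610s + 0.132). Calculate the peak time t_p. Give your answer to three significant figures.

Comparing the denominator to s² + 2ζω_n s + ω_n²: ω_n = √0.132 = 0.363 rad/s, and 2ζω_n = 0.610 so ζ = 0.610/(2·0.363) = 0.839.
The damped frequency ω_d = ω_n√(1−ζ²) = 0.197 rad/s. Then t_p = π/ω_d = 15.9 s.

t_p ≈ 15.9 s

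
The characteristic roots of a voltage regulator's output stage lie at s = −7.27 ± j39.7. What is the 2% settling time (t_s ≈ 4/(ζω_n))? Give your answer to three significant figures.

t_s ≈ 0.550 s

For poles at −σ ± jω_d, ζω_n = σ = 7.27, so t_s ≈ 4/σ = 0.550 s.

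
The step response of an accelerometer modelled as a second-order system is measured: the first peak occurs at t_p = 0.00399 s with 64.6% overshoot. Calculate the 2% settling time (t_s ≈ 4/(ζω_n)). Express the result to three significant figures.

The overshoot fixes ζ = −ln(OS)/√(π²+ln²(OS)) = 0.138.
From t_p = π/ω_d, ω_d = π/0.00399 = 787 rad/s, so ω_n = ω_d/√(1−ζ²) = 795 rad/s.
t_s ≈ 4/(ζω_n) = 4/(0.138·795) = 0.0365 s.

t_s ≈ 0.0365 s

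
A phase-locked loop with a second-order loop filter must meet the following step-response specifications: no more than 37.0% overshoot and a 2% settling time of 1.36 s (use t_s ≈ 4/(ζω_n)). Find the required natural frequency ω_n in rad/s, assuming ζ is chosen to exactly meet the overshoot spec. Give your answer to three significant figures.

ω_n ≈ 9.75 rad/s

From %OS = 100·exp(−πζ/√(1−ζ²)), invert to get ζ = −ln(OS)/√(π² + ln²(OS)) with OS = 0.370.
−ln 0.370 = 0.9943, so ζ = 0.9943/√(π² + 0.9885) = 0.302.
From t_s ≈ 4/(ζω_n): ω_n = 4/(ζ·t_s) = 4/(0.302·1.36) = 9.75 rad/s.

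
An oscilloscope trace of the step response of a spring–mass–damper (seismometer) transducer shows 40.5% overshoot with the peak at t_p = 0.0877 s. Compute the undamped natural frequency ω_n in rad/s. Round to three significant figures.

The overshoot fixes ζ = −ln(OS)/√(π²+ln²(OS)) = 0.276.
t_p = π/ω_d ⇒ ω_d = 35.8 rad/s; then ω_n = ω_d/√(1−ζ²) = 37.3 rad/s.

ω_n ≈ 37.3 rad/s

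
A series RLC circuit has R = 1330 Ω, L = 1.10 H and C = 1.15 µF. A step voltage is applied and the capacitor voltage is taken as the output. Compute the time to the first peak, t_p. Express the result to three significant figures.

For a series RLC circuit (capacitor voltage as output), ω_n = 1/√(LC) = 1/√(1.10 H · 1.15 µF) = 889 rad/s.
ζ = (R/2)·√(C/L) = (1330/2)·√(1.15 µF/1.10 H) = 0.680.
ω_d = ω_n√(1−ζ²) = 652 rad/s. t_p = π/ω_d = 0.00482 s.

t_p ≈ 0.00482 s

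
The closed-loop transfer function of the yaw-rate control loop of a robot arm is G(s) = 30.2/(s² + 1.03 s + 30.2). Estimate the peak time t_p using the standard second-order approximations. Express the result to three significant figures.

t_p ≈ 0.574 s

Matching coefficients with s² + 2ζω_n s + ω_n² gives ω_n² = 30.2 ⇒ ω_n = 5.50 rad/s, and ζ = 1.03/(2ω_n) = 0.0937.
The damped frequency ω_d = ω_n√(1−ζ²) = 5.47 rad/s. Then t_p = π/ω_d = 0.574 s.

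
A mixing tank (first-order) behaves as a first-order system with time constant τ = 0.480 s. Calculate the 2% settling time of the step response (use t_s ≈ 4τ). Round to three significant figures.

t_s ≈ 4τ = 1.92 s.

t_s ≈ 1.92 s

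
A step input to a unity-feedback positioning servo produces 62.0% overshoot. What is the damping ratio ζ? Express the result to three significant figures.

ζ = −ln(OS)/√(π² + (ln OS)²). With OS = 0.620, ln OS = −0.4780 and ζ = 0.4780/3.178 = 0.150.

ζ ≈ 0.150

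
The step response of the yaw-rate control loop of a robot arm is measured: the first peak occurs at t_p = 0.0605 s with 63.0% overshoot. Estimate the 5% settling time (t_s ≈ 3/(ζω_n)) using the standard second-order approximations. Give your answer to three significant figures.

t_s ≈ 0.393 s

ζ from %OS: ζ = |ln 0.630|/√(π²+ln²0.630) = 0.146.
t_p = π/ω_d ⇒ ω_d = 51.9 rad/s; then ω_n = ω_d/√(1−ζ²) = 52.5 rad/s.
t_s ≈ 3/(ζω_n) = 3/(0.146·52.5) = 0.393 s.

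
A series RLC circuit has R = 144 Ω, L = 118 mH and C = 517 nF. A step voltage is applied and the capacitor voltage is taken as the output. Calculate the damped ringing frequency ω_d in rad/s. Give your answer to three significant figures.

For a series RLC circuit (capacitor voltage as output), ω_n = 1/√(LC) = 1/√(118 mH · 517 nF) = 4050 rad/s.
ζ = (R/2)·√(C/L) = (144/2)·√(517 nF/118 mH) = 0.151.
ω_d = ω_n√(1−ζ²) = 4000 rad/s.

ω_d ≈ 4000 rad/s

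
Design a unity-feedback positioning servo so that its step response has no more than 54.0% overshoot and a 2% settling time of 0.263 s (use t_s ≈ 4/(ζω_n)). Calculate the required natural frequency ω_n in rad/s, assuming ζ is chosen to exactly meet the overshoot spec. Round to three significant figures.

From %OS = 100·exp(−πζ/√(1−ζ²)), invert to get ζ = −ln(OS)/√(π² + ln²(OS)) with OS = 0.540.
−ln 0.540 = 0.6162, so ζ = 0.6162/√(π² + 0.3797) = 0.192.
Then ω_n = 4/(ζ t_s) = 4/(0.192 × 0.263) = 79.0 rad/s.

ω_n ≈ 79.0 rad/s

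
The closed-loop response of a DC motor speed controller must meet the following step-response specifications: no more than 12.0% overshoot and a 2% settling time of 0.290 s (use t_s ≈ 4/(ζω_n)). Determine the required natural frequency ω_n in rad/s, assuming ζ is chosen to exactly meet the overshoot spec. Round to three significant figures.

Inverting the overshoot relation: ζ = |ln 0.120|/√(π² + ln²0.120) = 0.559.
From t_s ≈ 4/(ζω_n): ω_n = 4/(ζ·t_s) = 4/(0.559·0.290) = 24.7 rad/s.

ω_n ≈ 24.7 rad/s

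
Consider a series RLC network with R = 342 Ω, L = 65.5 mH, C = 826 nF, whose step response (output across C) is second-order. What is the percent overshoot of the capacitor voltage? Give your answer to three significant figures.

%OS ≈ 9.06%

For a series RLC circuit (capacitor voltage as output), ω_n = 1/√(LC) = 1/√(65.5 mH · 826 nF) = 4300 rad/s.
ζ = (R/2)·√(C/L) = (342/2)·√(826 nF/65.5 mH) = 0.607.
%OS = 100 e^{−πζ/√(1−ζ²)} with ζ = 0.607 gives 9.06%.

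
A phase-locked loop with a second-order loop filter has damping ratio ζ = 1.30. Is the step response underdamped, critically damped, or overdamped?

Since ζ = 1.30 > 1, the system is overdamped.

overdamped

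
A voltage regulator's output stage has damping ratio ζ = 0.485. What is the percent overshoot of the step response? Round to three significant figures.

For an underdamped second-order system, %OS = 100·exp(−πζ/√(1−ζ²)).
πζ/√(1−ζ²) = π·0.485/√(1−0.235) = 1.742, so %OS = 100·e^(−1.742) = 17.5%.

%OS ≈ 17.5%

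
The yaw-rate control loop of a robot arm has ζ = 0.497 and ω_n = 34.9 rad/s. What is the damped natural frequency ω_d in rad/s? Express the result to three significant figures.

ω_d = ω_n√(1−ζ²) = 34.9·√0.753 = 30.3 rad/s.

ω_d ≈ 30.3 rad/s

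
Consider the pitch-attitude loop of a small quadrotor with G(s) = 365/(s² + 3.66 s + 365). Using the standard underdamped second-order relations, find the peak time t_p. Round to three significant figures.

t_p ≈ 0.165 s

ω_n = √365 = 19.1 rad/s; ζ = 3.66/(2·19.1) = 0.0958.
ω_d = ω_n√(1−ζ²) = 19.0 rad/s. Then t_p = π/ω_d = 0.165 s.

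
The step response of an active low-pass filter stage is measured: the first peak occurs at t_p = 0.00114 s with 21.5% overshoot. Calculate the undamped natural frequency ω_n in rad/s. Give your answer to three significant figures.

ω_n ≈ 3070 rad/s

The overshoot fixes ζ = −ln(OS)/√(π²+ln²(OS)) = 0.439.
From t_p = π/ω_d, ω_d = π/0.00114 = 2760 rad/s, so ω_n = ω_d/√(1−ζ²) = 3070 rad/s.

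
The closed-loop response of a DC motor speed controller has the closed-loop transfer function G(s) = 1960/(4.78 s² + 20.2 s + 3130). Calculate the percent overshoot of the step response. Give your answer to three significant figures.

%OS ≈ 77.1%

Dividing through by 4.78: denominator becomes s² + 4.226 s + 654.8.
So ω_n = √654.8 = 25.6 rad/s and ζ = 4.226/(2·25.6) = 0.0826.
%OS = 100 e^{−πζ/√(1−ζ²)} with ζ = 0.0826 gives 77.1%.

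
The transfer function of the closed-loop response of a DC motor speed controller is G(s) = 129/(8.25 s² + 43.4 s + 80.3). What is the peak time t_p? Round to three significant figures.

t_p ≈ 1.87 s

Dividing through by 8.25: denominator becomes s² + 5.261 s + 9.733.
So ω_n = √9.733 = 3.12 rad/s and ζ = 5.261/(2·3.12) = 0.843.
The damped frequency ω_d = ω_n√(1−ζ²) = 1.68 rad/s. t_p = π/ω_d = 1.87 s.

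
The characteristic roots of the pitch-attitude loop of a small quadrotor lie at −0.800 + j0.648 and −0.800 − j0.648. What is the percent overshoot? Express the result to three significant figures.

%OS ≈ 2.07%

|pole| = ω_n = √(0.800² + 0.648²) = 1.03 rad/s; ζ = cos θ = σ/ω_n = 0.777.
%OS = 100 e^{−πζ/√(1−ζ²)} with ζ = 0.777 gives 2.07%.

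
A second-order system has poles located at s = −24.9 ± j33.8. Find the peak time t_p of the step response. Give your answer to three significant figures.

t_p ≈ 0.0929 s

t_p = π/ω_d with ω_d = 33.8 (the imaginary part), so t_p = 0.0929 s.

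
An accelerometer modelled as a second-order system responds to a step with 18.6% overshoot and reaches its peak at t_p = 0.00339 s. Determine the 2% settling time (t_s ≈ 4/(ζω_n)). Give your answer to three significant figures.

ζ from %OS: ζ = |ln 0.186|/√(π²+ln²0.186) = 0.472.
t_p = π/ω_d ⇒ ω_d = 927 rad/s; then ω_n = ω_d/√(1−ζ²) = 1050 rad/s.
t_s ≈ 4/(ζω_n) = 4/(0.472·1050) = 0.00806 s.

t_s ≈ 0.00806 s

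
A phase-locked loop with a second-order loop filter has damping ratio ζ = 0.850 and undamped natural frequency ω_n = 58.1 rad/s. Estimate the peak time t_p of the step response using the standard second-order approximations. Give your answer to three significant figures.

The damped frequency is ω_d = ω_n√(1−ζ²) = 58.1·√(1−0.722) = 30.6 rad/s.
Peak time t_p = π/ω_d = π/30.6 = 0.103 s.

t_p ≈ 0.103 s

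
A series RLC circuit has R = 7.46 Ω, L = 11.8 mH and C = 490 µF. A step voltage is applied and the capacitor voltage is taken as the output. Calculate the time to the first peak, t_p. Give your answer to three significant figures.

For a series RLC circuit (capacitor voltage as output), ω_n = 1/√(LC) = 1/√(11.8 mH · 490 µF) = 416 rad/s.
ζ = (R/2)·√(C/L) = (7.46/2)·√(490 µF/11.8 mH) = 0.760.
ω_d = ω_n√(1−ζ²) = 270 rad/s. t_p = π/ω_d = 0.0116 s.

t_p ≈ 0.0116 s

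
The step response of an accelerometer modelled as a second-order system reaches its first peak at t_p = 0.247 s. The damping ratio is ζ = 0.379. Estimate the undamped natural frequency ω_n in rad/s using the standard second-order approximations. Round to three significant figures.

Peak time t_p = π/ω_d, so ω_d = π/t_p = π/0.247 = 12.7 rad/s.
ω_n = ω_d/√(1−ζ²) = 12.7/√0.856 = 13.7 rad/s.

ω_n ≈ 13.7 rad/s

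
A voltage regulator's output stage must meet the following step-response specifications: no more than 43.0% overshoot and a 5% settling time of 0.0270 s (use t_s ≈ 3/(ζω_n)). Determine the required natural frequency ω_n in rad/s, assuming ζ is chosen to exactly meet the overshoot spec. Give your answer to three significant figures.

ω_n ≈ 428 rad/s

From %OS = 100·exp(−πζ/√(1−ζ²)), invert to get ζ = −ln(OS)/√(π² + ln²(OS)) with OS = 0.430.
−ln 0.430 = 0.8440, so ζ = 0.8440/√(π² + 0.7123) = 0.259.
From t_s ≈ 3/(ζω_n): ω_n = 3/(ζ·t_s) = 3/(0.259·0.0270) = 428 rad/s.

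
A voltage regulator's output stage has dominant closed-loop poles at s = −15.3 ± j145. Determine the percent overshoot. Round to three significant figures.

%OS ≈ 71.8%

With σ = 15.3, ω_d = 145: ω_n = √(σ²+ω_d²) = 146 rad/s, ζ = σ/ω_n = 0.105.
%OS = 100·exp(−πζ/√(1−ζ²)) = 71.8%.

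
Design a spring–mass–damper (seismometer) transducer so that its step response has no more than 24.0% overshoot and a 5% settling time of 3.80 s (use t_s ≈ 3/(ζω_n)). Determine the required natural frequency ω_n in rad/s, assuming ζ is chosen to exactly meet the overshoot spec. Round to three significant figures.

ω_n ≈ 1.91 rad/s

Inverting the overshoot relation: ζ = |ln 0.240|/√(π² + ln²0.240) = 0.414.
From t_s ≈ 3/(ζω_n): ω_n = 3/(ζ·t_s) = 3/(0.414·3.80) = 1.91 rad/s.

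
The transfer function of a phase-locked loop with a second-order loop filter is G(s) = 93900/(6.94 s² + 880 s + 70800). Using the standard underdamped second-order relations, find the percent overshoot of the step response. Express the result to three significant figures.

%OS ≈ 7.94%

Dividing through by 6.94: denominator becomes s² + 126.8 s + 10200.
So ω_n = √10200 = 101 rad/s and ζ = 126.8/(2·101) = 0.628.
%OS = 100·exp(−πζ/√(1−ζ²)) = 7.94%.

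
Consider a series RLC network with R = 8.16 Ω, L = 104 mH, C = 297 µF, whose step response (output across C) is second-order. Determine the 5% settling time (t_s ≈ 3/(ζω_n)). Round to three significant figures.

For a series RLC circuit (capacitor voltage as output), ω_n = 1/√(LC) = 1/√(104 mH · 297 µF) = 180 rad/s.
ζ = (R/2)·√(C/L) = (8.16/2)·√(297 µF/104 mH) = 0.218.
t_s ≈ 3/(ζω_n) = 0.0765 s.

t_s ≈ 0.0765 s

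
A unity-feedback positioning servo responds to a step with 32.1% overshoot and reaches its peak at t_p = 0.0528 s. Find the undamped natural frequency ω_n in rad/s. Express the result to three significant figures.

ω_n ≈ 63.3 rad/s

ζ from %OS: ζ = |ln 0.321|/√(π²+ln²0.321) = 0.340.
From t_p = π/ω_d, ω_d = π/0.0528 = 59.5 rad/s, so ω_n = ω_d/√(1−ζ²) = 63.3 rad/s.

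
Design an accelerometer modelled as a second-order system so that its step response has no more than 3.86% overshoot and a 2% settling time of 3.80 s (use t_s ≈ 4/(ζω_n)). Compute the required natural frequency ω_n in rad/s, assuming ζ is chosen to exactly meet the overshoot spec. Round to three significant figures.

ζ = −ln(OS)/√(π² + (ln OS)²). With OS = 0.0386, ln OS = −3.255 and ζ = 3.255/4.523 = 0.719.
From t_s ≈ 4/(ζω_n): ω_n = 4/(ζ·t_s) = 4/(0.719·3.80) = 1.46 rad/s.

ω_n ≈ 1.46 rad/s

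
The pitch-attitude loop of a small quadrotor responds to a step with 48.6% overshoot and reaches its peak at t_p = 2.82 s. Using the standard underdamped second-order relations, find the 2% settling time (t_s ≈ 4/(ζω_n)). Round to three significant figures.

t_s ≈ 15.6 s

The overshoot fixes ζ = −ln(OS)/√(π²+ln²(OS)) = 0.224.
t_p = π/ω_d ⇒ ω_d = 1.11 rad/s; then ω_n = ω_d/√(1−ζ²) = 1.14 rad/s.
t_s ≈ 4/(ζω_n) = 4/(0.224·1.14) = 15.6 s.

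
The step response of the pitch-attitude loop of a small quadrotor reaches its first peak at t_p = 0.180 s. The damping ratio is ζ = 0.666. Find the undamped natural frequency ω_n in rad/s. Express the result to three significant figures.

Peak time t_p = π/ω_d, so ω_d = π/t_p = π/0.180 = 17.5 rad/s.
ω_n = ω_d/√(1−ζ²) = 17.5/√0.556 = 23.4 rad/s.

ω_n ≈ 23.4 rad/s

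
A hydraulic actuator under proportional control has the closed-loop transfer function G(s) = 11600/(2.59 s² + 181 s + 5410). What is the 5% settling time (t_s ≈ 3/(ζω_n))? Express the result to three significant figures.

Dividing through by 2.59: denominator becomes s² + 69.88 s + 2089.
So ω_n = √2089 = 45.7 rad/s and ζ = 69.88/(2·45.7) = 0.765.
t_s ≈ 3/(ζω_n) = 0.0859 s.

t_s ≈ 0.0859 s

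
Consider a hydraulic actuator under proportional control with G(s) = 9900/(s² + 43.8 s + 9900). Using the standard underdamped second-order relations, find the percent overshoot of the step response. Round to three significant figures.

%OS ≈ 49.2%

ω_n = √9900 = 99.5 rad/s; ζ = 43.8/(2·99.5) = 0.220.
%OS = 100 e^{−πζ/√(1−ζ²)} with ζ = 0.220 gives 49.2%.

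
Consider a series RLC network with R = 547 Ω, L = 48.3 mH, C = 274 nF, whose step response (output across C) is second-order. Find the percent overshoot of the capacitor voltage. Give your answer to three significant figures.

%OS ≈ 6.74%

For a series RLC circuit (capacitor voltage as output), ω_n = 1/√(LC) = 1/√(48.3 mH · 274 nF) = 8690 rad/s.
ζ = (R/2)·√(C/L) = (547/2)·√(274 nF/48.3 mH) = 0.651.
%OS = 100·exp(−πζ/√(1−ζ²)) = 6.74%.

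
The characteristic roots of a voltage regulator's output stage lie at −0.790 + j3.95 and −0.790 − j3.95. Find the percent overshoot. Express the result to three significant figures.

%OS ≈ 53.3%

|pole| = ω_n = √(0.790² + 3.95²) = 4.03 rad/s; ζ = cos θ = σ/ω_n = 0.196.
%OS = 100·exp(−πζ/√(1−ζ²)) = 53.3%.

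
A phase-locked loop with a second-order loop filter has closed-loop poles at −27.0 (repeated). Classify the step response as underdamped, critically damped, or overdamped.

Since there is a repeated negative-real pole, the response is critically damped.

critically damped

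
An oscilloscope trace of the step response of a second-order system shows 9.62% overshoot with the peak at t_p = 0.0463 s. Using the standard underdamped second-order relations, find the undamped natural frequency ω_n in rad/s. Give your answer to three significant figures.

From the overshoot, ζ = −ln(OS)/√(π²+ln²(OS)) = 0.598.
t_p = π/ω_d ⇒ ω_d = 67.9 rad/s; then ω_n = ω_d/√(1−ζ²) = 84.6 rad/s.

ω_n ≈ 84.6 rad/s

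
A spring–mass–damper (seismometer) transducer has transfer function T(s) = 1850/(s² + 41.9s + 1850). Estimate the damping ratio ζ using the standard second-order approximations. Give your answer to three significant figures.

ω_n = √1850 = 43.0 rad/s; ζ = 41.9/(2·43.0) = 0.487.

ζ ≈ 0.487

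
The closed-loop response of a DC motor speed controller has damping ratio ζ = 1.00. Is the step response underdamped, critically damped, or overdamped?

critically damped

Since ζ = 1, the system is critically damped.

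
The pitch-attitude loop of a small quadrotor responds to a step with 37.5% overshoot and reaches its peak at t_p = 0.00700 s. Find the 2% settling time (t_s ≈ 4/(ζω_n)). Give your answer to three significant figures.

The overshoot fixes ζ = −ln(OS)/√(π²+ln²(OS)) = 0.298.
t_p = π/ω_d ⇒ ω_d = 449 rad/s; then ω_n = ω_d/√(1−ζ²) = 470 rad/s.
t_s ≈ 4/(ζω_n) = 4/(0.298·470) = 0.0285 s.

t_s ≈ 0.0285 s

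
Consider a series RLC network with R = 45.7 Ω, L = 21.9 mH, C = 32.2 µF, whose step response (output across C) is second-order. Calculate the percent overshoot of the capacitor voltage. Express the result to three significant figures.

For a series RLC circuit (capacitor voltage as output), ω_n = 1/√(LC) = 1/√(21.9 mH · 32.2 µF) = 1190 rad/s.
ζ = (R/2)·√(C/L) = (45.7/2)·√(32.2 µF/21.9 mH) = 0.876.
%OS = 100·exp(−πζ/√(1−ζ²)) = 0.331%.

%OS ≈ 0.331%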